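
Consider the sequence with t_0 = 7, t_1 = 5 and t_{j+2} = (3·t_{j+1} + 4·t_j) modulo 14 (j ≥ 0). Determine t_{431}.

Listing terms: t_0 = 7, t_1 = 5, t_2 = 1, t_3 = 9, t_4 = 3, t_5 = 3, t_6 = 7, t_7 = 5.
Since (t_6, t_7) = (t_0, t_1) = (7, 5) (two consecutive terms determine the rest), the sequence is periodic with period 6.
(431 - 0) mod 6 = 5, so t_{431} = t_5 = 3.

3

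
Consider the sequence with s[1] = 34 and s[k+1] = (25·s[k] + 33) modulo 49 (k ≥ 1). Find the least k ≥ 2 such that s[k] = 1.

2

Listing terms: s[1] = 34, s[2] = 1, s[3] = 9, s[4] = 13, s[5] = 15, s[6] = 16, s[7] = 41, s[8] = 29, s[9] = 23, s[10] = 20, s[11] = 43, s[12] = 30, s[13] = 48, s[14] = 8, s[15] = 37, s[16] = 27, s[17] = 22, s[18] = 44, s[19] = 6, s[20] = 36, s[21] = 2, s[22] = 34.
Since s[22] = s[1] = 34, the sequence is periodic with period 21.
The value 1 first appears (with k ≥ 2) at s[2].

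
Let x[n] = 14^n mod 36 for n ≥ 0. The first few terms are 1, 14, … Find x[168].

28

Computing terms: x[0] = 1, x[1] = 14, x[2] = 16, x[3] = 8, x[4] = 4, x[5] = 20, x[6] = 28, x[7] = 32, x[8] = 16.
Since x[8] = x[2] = 16, the sequence is eventually periodic: after a pre-period of length 2 it cycles with period 6.
For n ≥ 2, x[n] depends only on (n - 2) mod 6. (168 - 2) mod 6 = 4, so x[168] = x[6] = 28.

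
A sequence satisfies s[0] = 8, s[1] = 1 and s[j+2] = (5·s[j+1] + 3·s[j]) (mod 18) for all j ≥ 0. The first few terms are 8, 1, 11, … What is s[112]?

Computing terms: s[0] = 8,  s[1] = 1,  s[2] = 11,  s[3] = 4,  s[4] = 17,  s[5] = 7,  s[6] = 14,  s[7] = 1,  s[8] = 11.
Since (s[7], s[8]) = (s[1], s[2]) = (1, 11) (two consecutive terms determine the rest), the sequence is eventually periodic: after a pre-period of length 1 it cycles with period 6.
For j ≥ 1, s[j] depends only on (j - 1) mod 6. (112 - 1) mod 6 = 3, so s[112] = s[4] = 17.

17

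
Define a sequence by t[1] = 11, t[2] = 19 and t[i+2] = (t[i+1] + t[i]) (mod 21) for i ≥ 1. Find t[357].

Listing terms: t[1] = 11, t[2] = 19, t[3] = 9, t[4] = 7, t[5] = 16, t[6] = 2, t[7] = 18, t[8] = 20, t[9] = 17, t[10] = 16, t[11] = 12, t[12] = 7, t[13] = 19, t[14] = 5, t[15] = 3, t[16] = 8, t[17] = 11, t[18] = 19.
Since (t[17], t[18]) = (t[1], t[2]) = (11, 19) (two consecutive terms determine the rest), the sequence is periodic with period 16.
So t[357] = t[1 + ((357-1) mod 16)] = t[5] = 16.

16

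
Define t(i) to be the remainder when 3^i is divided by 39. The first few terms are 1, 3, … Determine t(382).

We have t(0) = 1; t(1) = 3; t(2) = 9; t(3) = 27; t(4) = 3.
Since t(4) = t(1) = 3, the sequence is eventually periodic: after a pre-period of length 1 it cycles with period 3.
For i ≥ 1, t(i) depends only on (i - 1) mod 3. (382 - 1) mod 3 = 0, so t(382) = t(1) = 3.

3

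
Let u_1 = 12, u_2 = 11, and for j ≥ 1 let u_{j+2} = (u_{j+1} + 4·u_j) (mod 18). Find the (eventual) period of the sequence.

We have u_1 = 12,  u_2 = 11,  u_3 = 5,  u_4 = 13,  u_5 = 15,  u_6 = 13,  u_7 = 1,  u_8 = 17,  u_9 = 3,  u_{10} = 17,  u_{11} = 11,  u_{12} = 7,  u_{13} = 15,  u_{14} = 7,  u_{15} = 13,  u_{16} = 5,  u_{17} = 3,  u_{18} = 5,  u_{19} = 17,  u_{20} = 1,  u_{21} = 15,  u_{22} = 1,  u_{23} = 7,  u_{24} = 11,  u_{25} = 3,  u_{26} = 11,  u_{27} = 5.
Since (u_{26}, u_{27}) = (u_2, u_3) = (11, 5) (two consecutive terms determine the rest), the sequence is eventually periodic: after a pre-period of length 1 it cycles with period 24.

24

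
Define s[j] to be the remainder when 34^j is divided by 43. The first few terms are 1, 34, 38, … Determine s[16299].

2

s[0] = 1,  s[1] = 34,  s[2] = 38,  s[3] = 2,  s[4] = 25,  s[5] = 33,  s[6] = 4,  s[7] = 7,  s[8] = 23,  s[9] = 8,  s[10] = 14,  s[11] = 3,  s[12] = 16,  s[13] = 28,  s[14] = 6,  s[15] = 32,  s[16] = 13,  s[17] = 12,  s[18] = 21,  s[19] = 26,  s[20] = 24,  s[21] = 42,  s[22] = 9,  s[23] = 5,  s[24] = 41,  s[25] = 18,  s[26] = 10,  s[27] = 39,  s[28] = 36,  s[29] = 20,  s[30] = 35,  s[31] = 29,  s[32] = 40,  s[33] = 27,  s[34] = 15,  s[35] = 37,  s[36] = 11,  s[37] = 30,  s[38] = 31,  s[39] = 22,  s[40] = 17,  s[41] = 19,  s[42] = 1.
The sequence repeats with period 42.
(16299 - 0) mod 42 = 3, so s[16299] = s[3] = 2.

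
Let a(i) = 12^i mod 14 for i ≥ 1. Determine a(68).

4

Computing terms: a(1) = 12, a(2) = 4, a(3) = 6, a(4) = 2, a(5) = 10, a(6) = 8, a(7) = 12.
The sequence repeats with period 6.
So a(68) = a(1 + ((68-1) mod 6)) = a(2) = 4.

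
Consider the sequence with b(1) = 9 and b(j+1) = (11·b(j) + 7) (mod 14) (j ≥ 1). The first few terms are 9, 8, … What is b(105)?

11

Listing terms: b(1) = 9,  b(2) = 8,  b(3) = 11,  b(4) = 2,  b(5) = 1,  b(6) = 4,  b(7) = 9.
The sequence repeats with period 6.
(105 - 1) mod 6 = 2, so b(105) = b(3) = 11.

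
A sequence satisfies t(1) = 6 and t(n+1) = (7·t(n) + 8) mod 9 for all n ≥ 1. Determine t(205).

t(1) = 6; t(2) = 5; t(3) = 7; t(4) = 3; t(5) = 2; t(6) = 4; t(7) = 0; t(8) = 8; t(9) = 1; t(10) = 6.
Since t(10) = t(1) = 6, the sequence is periodic with period 9.
So t(205) = t(1 + ((205-1) mod 9)) = t(7) = 0.

0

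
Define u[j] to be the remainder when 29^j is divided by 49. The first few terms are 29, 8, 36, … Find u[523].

43

Computing terms: u[1] = 29,  u[2] = 8,  u[3] = 36,  u[4] = 15,  u[5] = 43,  u[6] = 22,  u[7] = 1,  u[8] = 29.
Since u[8] = u[1] = 29, the sequence is periodic with period 7.
So u[523] = u[1 + ((523-1) mod 7)] = u[5] = 43.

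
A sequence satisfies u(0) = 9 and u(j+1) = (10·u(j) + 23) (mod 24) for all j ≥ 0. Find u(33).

9

We have u(0) = 9, u(1) = 17, u(2) = 1, u(3) = 9.
Since u(3) = u(0) = 9, the sequence is periodic with period 3.
(33 - 0) mod 3 = 0, so u(33) = u(0) = 9.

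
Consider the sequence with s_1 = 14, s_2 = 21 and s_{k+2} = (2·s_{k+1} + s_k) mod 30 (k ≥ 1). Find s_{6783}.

s_1 = 14,  s_2 = 21,  s_3 = 26,  s_4 = 13,  s_5 = 22,  s_6 = 27,  s_7 = 16,  s_8 = 29,  s_9 = 14,  s_{10} = 27,  s_{11} = 8,  s_{12} = 13,  s_{13} = 4,  s_{14} = 21,  s_{15} = 16,  s_{16} = 23,  s_{17} = 2,  s_{18} = 27,  s_{19} = 26,  s_{20} = 19,  s_{21} = 4,  s_{22} = 27,  s_{23} = 28,  s_{24} = 23,  s_{25} = 14,  s_{26} = 21.
Since (s_{25}, s_{26}) = (s_1, s_2) = (14, 21) (two consecutive terms determine the rest), the sequence is periodic with period 24.
(6783 - 1) mod 24 = 14, so s_{6783} = s_{15} = 16.

16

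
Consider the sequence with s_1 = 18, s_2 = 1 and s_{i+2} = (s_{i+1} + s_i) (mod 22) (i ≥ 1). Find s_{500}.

s_1 = 18; s_2 = 1; s_3 = 19; s_4 = 20; s_5 = 17; s_6 = 15; s_7 = 10; s_8 = 3; s_9 = 13; s_{10} = 16; s_{11} = 7; s_{12} = 1; s_{13} = 8; s_{14} = 9; s_{15} = 17; s_{16} = 4; s_{17} = 21; s_{18} = 3; s_{19} = 2; s_{20} = 5; s_{21} = 7; s_{22} = 12; s_{23} = 19; s_{24} = 9; s_{25} = 6; s_{26} = 15; s_{27} = 21; s_{28} = 14; s_{29} = 13; s_{30} = 5; s_{31} = 18; s_{32} = 1.
The sequence repeats with period 30.
So s_{500} = s_{1 + ((500-1) mod 30)} = s_{20} = 5.

5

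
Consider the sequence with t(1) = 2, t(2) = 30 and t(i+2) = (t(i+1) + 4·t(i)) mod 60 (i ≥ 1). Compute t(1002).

Computing terms: t(1) = 2; t(2) = 30; t(3) = 38; t(4) = 38; t(5) = 10; t(6) = 42; t(7) = 22; t(8) = 10; t(9) = 38; t(10) = 18; t(11) = 50; t(12) = 2; t(13) = 22; t(14) = 30; t(15) = 58; t(16) = 58; t(17) = 50; t(18) = 42; t(19) = 2; t(20) = 50; t(21) = 58; t(22) = 18; t(23) = 10; t(24) = 22; t(25) = 2; t(26) = 30.
Since (t(25), t(26)) = (t(1), t(2)) = (2, 30) (two consecutive terms determine the rest), the sequence is periodic with period 24.
(1002 - 1) mod 24 = 17, so t(1002) = t(18) = 42.

42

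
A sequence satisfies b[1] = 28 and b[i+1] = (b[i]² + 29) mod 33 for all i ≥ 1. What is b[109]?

Computing terms: b[1] = 28, b[2] = 21, b[3] = 8, b[4] = 27, b[5] = 32, b[6] = 30, b[7] = 5, b[8] = 21.
Since b[8] = b[2] = 21, the sequence is eventually periodic: after a pre-period of length 1 it cycles with period 6.
For i ≥ 2, b[i] depends only on (i - 2) mod 6. (109 - 2) mod 6 = 5, so b[109] = b[7] = 5.

5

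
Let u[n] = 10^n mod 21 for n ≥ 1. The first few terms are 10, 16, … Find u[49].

We have u[1] = 10,  u[2] = 16,  u[3] = 13,  u[4] = 4,  u[5] = 19,  u[6] = 1,  u[7] = 10.
Since u[7] = u[1] = 10, the sequence is periodic with period 6.
(49 - 1) mod 6 = 0, so u[49] = u[1] = 10.

10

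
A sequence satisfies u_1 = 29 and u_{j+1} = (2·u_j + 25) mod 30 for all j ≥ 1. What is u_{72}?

Computing terms: u_1 = 29, u_2 = 23, u_3 = 11, u_4 = 17, u_5 = 29.
Since u_5 = u_1 = 29, the sequence is periodic with period 4.
(72 - 1) mod 4 = 3, so u_{72} = u_4 = 17.

17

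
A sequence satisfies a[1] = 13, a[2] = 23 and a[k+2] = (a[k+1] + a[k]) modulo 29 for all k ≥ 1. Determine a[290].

11

Computing terms: a[1] = 13; a[2] = 23; a[3] = 7; a[4] = 1; a[5] = 8; a[6] = 9; a[7] = 17; a[8] = 26; a[9] = 14; a[10] = 11; a[11] = 25; a[12] = 7; a[13] = 3; a[14] = 10; a[15] = 13; a[16] = 23.
The sequence repeats with period 14.
So a[290] = a[1 + ((290-1) mod 14)] = a[10] = 11.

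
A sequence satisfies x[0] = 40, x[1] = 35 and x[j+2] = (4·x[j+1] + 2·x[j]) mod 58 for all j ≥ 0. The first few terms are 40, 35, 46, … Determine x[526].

Listing terms: x[0] = 40, x[1] = 35, x[2] = 46, x[3] = 22, x[4] = 6, x[5] = 10, x[6] = 52, x[7] = 54, x[8] = 30, x[9] = 54, x[10] = 44, x[11] = 52, x[12] = 6, x[13] = 12, x[14] = 2, x[15] = 32, x[16] = 16, x[17] = 12, x[18] = 22, x[19] = 54, x[20] = 28, x[21] = 46, x[22] = 8, x[23] = 8, x[24] = 48, x[25] = 34, x[26] = 0, x[27] = 10, x[28] = 40, x[29] = 6, x[30] = 46, x[31] = 22.
Since (x[30], x[31]) = (x[2], x[3]) = (46, 22) (two consecutive terms determine the rest), the sequence is eventually periodic: after a pre-period of length 2 it cycles with period 28.
For j ≥ 2, x[j] depends only on (j - 2) mod 28. (526 - 2) mod 28 = 20, so x[526] = x[22] = 8.

8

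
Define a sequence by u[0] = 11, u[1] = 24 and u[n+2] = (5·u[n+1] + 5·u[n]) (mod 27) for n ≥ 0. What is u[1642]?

Computing terms: u[0] = 11; u[1] = 24; u[2] = 13; u[3] = 23; u[4] = 18; u[5] = 16; u[6] = 8; u[7] = 12; u[8] = 19; u[9] = 20; u[10] = 6; u[11] = 22; u[12] = 5; u[13] = 0; u[14] = 25; u[15] = 17; u[16] = 21; u[17] = 1; u[18] = 2; u[19] = 15; u[20] = 4; u[21] = 14; u[22] = 9; u[23] = 7; u[24] = 26; u[25] = 3; u[26] = 10; u[27] = 11; u[28] = 24.
The sequence repeats with period 27.
So u[1642] = u[0 + ((1642-0) mod 27)] = u[22] = 9.

9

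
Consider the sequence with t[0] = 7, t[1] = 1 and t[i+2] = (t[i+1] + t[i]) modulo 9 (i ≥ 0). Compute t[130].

5

t[0] = 7,  t[1] = 1,  t[2] = 8,  t[3] = 0,  t[4] = 8,  t[5] = 8,  t[6] = 7,  t[7] = 6,  t[8] = 4,  t[9] = 1,  t[10] = 5,  t[11] = 6,  t[12] = 2,  t[13] = 8,  t[14] = 1,  t[15] = 0,  t[16] = 1,  t[17] = 1,  t[18] = 2,  t[19] = 3,  t[20] = 5,  t[21] = 8,  t[22] = 4,  t[23] = 3,  t[24] = 7,  t[25] = 1.
Since (t[24], t[25]) = (t[0], t[1]) = (7, 1) (two consecutive terms determine the rest), the sequence is periodic with period 24.
(130 - 0) mod 24 = 10, so t[130] = t[10] = 5.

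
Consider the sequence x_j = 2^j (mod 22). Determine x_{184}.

16

We have x_1 = 2, x_2 = 4, x_3 = 8, x_4 = 16, x_5 = 10, x_6 = 20, x_7 = 18, x_8 = 14, x_9 = 6, x_{10} = 12, x_{11} = 2.
Since x_{11} = x_1 = 2, the sequence is periodic with period 10.
So x_{184} = x_{1 + ((184-1) mod 10)} = x_4 = 16.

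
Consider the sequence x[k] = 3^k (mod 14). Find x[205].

x[1] = 3,  x[2] = 9,  x[3] = 13,  x[4] = 11,  x[5] = 5,  x[6] = 1,  x[7] = 3.
Since x[7] = x[1] = 3, the sequence is periodic with period 6.
So x[205] = x[1 + ((205-1) mod 6)] = x[1] = 3.

3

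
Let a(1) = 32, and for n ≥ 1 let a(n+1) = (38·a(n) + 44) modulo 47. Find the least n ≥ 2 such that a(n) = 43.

31

a(1) = 32,  a(2) = 38,  a(3) = 31,  a(4) = 0,  a(5) = 44,  a(6) = 24,  a(7) = 16,  a(8) = 41,  a(9) = 4,  a(10) = 8,  a(11) = 19,  a(12) = 14,  a(13) = 12,  a(14) = 30,  a(15) = 9,  a(16) = 10,  a(17) = 1,  a(18) = 35,  a(19) = 11,  a(20) = 39,  a(21) = 22,  a(22) = 34,  a(23) = 20,  a(24) = 5,  a(25) = 46,  a(26) = 6,  a(27) = 37,  a(28) = 40,  a(29) = 13,  a(30) = 21,  a(31) = 43,  a(32) = 33,  a(33) = 29,  a(34) = 18,  a(35) = 23,  a(36) = 25,  a(37) = 7,  a(38) = 28,  a(39) = 27,  a(40) = 36,  a(41) = 2,  a(42) = 26,  a(43) = 45,  a(44) = 15,  a(45) = 3,  a(46) = 17,  a(47) = 32.
Since a(47) = a(1) = 32, the sequence is periodic with period 46.
The value 43 first appears (with n ≥ 2) at a(31).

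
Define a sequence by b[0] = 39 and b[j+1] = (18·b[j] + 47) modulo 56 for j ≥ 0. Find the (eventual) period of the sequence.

b[0] = 39, b[1] = 21, b[2] = 33, b[3] = 25, b[4] = 49, b[5] = 33.
Since b[5] = b[2] = 33, the sequence is eventually periodic: after a pre-period of length 2 it cycles with period 3.

3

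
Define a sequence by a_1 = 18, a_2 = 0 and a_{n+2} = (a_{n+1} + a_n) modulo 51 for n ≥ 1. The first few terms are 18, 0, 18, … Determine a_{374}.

42

We have a_1 = 18; a_2 = 0; a_3 = 18; a_4 = 18; a_5 = 36; a_6 = 3; a_7 = 39; a_8 = 42; a_9 = 30; a_{10} = 21; a_{11} = 0; a_{12} = 21; a_{13} = 21; a_{14} = 42; a_{15} = 12; a_{16} = 3; a_{17} = 15; a_{18} = 18; a_{19} = 33; a_{20} = 0; a_{21} = 33; a_{22} = 33; a_{23} = 15; a_{24} = 48; a_{25} = 12; a_{26} = 9; a_{27} = 21; a_{28} = 30; a_{29} = 0; a_{30} = 30; a_{31} = 30; a_{32} = 9; a_{33} = 39; a_{34} = 48; a_{35} = 36; a_{36} = 33; a_{37} = 18; a_{38} = 0.
The sequence repeats with period 36.
(374 - 1) mod 36 = 13, so a_{374} = a_{14} = 42.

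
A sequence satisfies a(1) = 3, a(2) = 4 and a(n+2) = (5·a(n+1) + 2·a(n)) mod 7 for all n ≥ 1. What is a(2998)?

a(1) = 3,  a(2) = 4,  a(3) = 5,  a(4) = 5,  a(5) = 0,  a(6) = 3,  a(7) = 1,  a(8) = 4,  a(9) = 1,  a(10) = 6,  a(11) = 4,  a(12) = 4,  a(13) = 0,  a(14) = 1,  a(15) = 5,  a(16) = 6,  a(17) = 5,  a(18) = 2,  a(19) = 6,  a(20) = 6,  a(21) = 0,  a(22) = 5,  a(23) = 4,  a(24) = 2,  a(25) = 4,  a(26) = 3,  a(27) = 2,  a(28) = 2,  a(29) = 0,  a(30) = 4,  a(31) = 6,  a(32) = 3,  a(33) = 6,  a(34) = 1,  a(35) = 3,  a(36) = 3,  a(37) = 0,  a(38) = 6,  a(39) = 2,  a(40) = 1,  a(41) = 2,  a(42) = 5,  a(43) = 1,  a(44) = 1,  a(45) = 0,  a(46) = 2,  a(47) = 3,  a(48) = 5,  a(49) = 3,  a(50) = 4.
The sequence repeats with period 48.
(2998 - 1) mod 48 = 21, so a(2998) = a(22) = 5.

5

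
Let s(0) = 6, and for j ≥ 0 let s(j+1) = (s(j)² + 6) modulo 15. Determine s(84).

6

Listing terms: s(0) = 6, s(1) = 12, s(2) = 0, s(3) = 6.
Since s(3) = s(0) = 6, the sequence is periodic with period 3.
So s(84) = s(0 + ((84-0) mod 3)) = s(0) = 6.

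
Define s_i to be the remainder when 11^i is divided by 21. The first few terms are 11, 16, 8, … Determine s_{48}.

1

We have s_1 = 11; s_2 = 16; s_3 = 8; s_4 = 4; s_5 = 2; s_6 = 1; s_7 = 11.
Since s_7 = s_1 = 11, the sequence is periodic with period 6.
So s_{48} = s_{1 + ((48-1) mod 6)} = s_6 = 1.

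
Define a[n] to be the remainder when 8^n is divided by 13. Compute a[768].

1

Computing terms: a[0] = 1,  a[1] = 8,  a[2] = 12,  a[3] = 5,  a[4] = 1.
The sequence repeats with period 4.
(768 - 0) mod 4 = 0, so a[768] = a[0] = 1.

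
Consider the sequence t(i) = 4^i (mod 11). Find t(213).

9

Computing terms: t(0) = 1,  t(1) = 4,  t(2) = 5,  t(3) = 9,  t(4) = 3,  t(5) = 1.
The sequence repeats with period 5.
(213 - 0) mod 5 = 3, so t(213) = t(3) = 9.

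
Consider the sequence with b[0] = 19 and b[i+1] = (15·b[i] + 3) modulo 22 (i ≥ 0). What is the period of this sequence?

b[0] = 19, b[1] = 2, b[2] = 11, b[3] = 14, b[4] = 15, b[5] = 8, b[6] = 13, b[7] = 0, b[8] = 3, b[9] = 4, b[10] = 19.
Since b[10] = b[0] = 19, the sequence is periodic with period 10.

10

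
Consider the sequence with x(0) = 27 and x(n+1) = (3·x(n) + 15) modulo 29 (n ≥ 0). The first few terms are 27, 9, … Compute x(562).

We have x(0) = 27, x(1) = 9, x(2) = 13, x(3) = 25, x(4) = 3, x(5) = 24, x(6) = 0, x(7) = 15, x(8) = 2, x(9) = 21, x(10) = 20, x(11) = 17, x(12) = 8, x(13) = 10, x(14) = 16, x(15) = 5, x(16) = 1, x(17) = 18, x(18) = 11, x(19) = 19, x(20) = 14, x(21) = 28, x(22) = 12, x(23) = 22, x(24) = 23, x(25) = 26, x(26) = 6, x(27) = 4, x(28) = 27.
Since x(28) = x(0) = 27, the sequence is periodic with period 28.
So x(562) = x(0 + ((562-0) mod 28)) = x(2) = 13.

13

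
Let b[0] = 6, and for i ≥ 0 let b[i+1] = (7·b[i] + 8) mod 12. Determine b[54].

Listing terms: b[0] = 6,  b[1] = 2,  b[2] = 10,  b[3] = 6.
The sequence repeats with period 3.
So b[54] = b[0 + ((54-0) mod 3)] = b[0] = 6.

6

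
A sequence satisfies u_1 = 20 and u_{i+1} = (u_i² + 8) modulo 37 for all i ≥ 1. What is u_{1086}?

18

u_1 = 20, u_2 = 1, u_3 = 9, u_4 = 15, u_5 = 11, u_6 = 18, u_7 = 36, u_8 = 9.
Since u_8 = u_3 = 9, the sequence is eventually periodic: after a pre-period of length 2 it cycles with period 5.
For i ≥ 3, u_i depends only on (i - 3) mod 5. (1086 - 3) mod 5 = 3, so u_{1086} = u_6 = 18.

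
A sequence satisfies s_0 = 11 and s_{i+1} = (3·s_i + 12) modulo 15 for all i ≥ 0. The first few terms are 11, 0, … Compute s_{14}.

Listing terms: s_0 = 11,  s_1 = 0,  s_2 = 12,  s_3 = 3,  s_4 = 6,  s_5 = 0.
Since s_5 = s_1 = 0, the sequence is eventually periodic: after a pre-period of length 1 it cycles with period 4.
For i ≥ 1, s_i depends only on (i - 1) mod 4. (14 - 1) mod 4 = 1, so s_{14} = s_2 = 12.

12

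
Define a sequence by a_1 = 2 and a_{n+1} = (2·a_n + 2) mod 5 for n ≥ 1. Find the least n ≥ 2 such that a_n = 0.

4

a_1 = 2; a_2 = 1; a_3 = 4; a_4 = 0; a_5 = 2.
The sequence repeats with period 4.
The value 0 first appears (with n ≥ 2) at a_4.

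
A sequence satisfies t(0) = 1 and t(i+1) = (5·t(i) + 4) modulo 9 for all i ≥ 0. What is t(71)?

3

Listing terms: t(0) = 1, t(1) = 0, t(2) = 4, t(3) = 6, t(4) = 7, t(5) = 3, t(6) = 1.
Since t(6) = t(0) = 1, the sequence is periodic with period 6.
(71 - 0) mod 6 = 5, so t(71) = t(5) = 3.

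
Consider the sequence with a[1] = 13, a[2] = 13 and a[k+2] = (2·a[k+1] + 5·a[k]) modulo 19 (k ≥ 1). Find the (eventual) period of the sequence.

18

a[1] = 13,  a[2] = 13,  a[3] = 15,  a[4] = 0,  a[5] = 18,  a[6] = 17,  a[7] = 10,  a[8] = 10,  a[9] = 13,  a[10] = 0,  a[11] = 8,  a[12] = 16,  a[13] = 15,  a[14] = 15,  a[15] = 10,  a[16] = 0,  a[17] = 12,  a[18] = 5,  a[19] = 13,  a[20] = 13.
Since (a[19], a[20]) = (a[1], a[2]) = (13, 13) (two consecutive terms determine the rest), the sequence is periodic with period 18.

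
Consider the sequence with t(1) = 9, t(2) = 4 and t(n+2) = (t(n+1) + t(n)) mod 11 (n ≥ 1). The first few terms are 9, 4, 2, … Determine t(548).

3

We have t(1) = 9; t(2) = 4; t(3) = 2; t(4) = 6; t(5) = 8; t(6) = 3; t(7) = 0; t(8) = 3; t(9) = 3; t(10) = 6; t(11) = 9; t(12) = 4.
Since (t(11), t(12)) = (t(1), t(2)) = (9, 4) (two consecutive terms determine the rest), the sequence is periodic with period 10.
(548 - 1) mod 10 = 7, so t(548) = t(8) = 3.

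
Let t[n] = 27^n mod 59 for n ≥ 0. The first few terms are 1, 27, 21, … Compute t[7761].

51

We have t[0] = 1,  t[1] = 27,  t[2] = 21,  t[3] = 36,  t[4] = 28,  t[5] = 48,  t[6] = 57,  t[7] = 5,  t[8] = 17,  t[9] = 46,  t[10] = 3,  t[11] = 22,  t[12] = 4,  t[13] = 49,  t[14] = 25,  t[15] = 26,  t[16] = 53,  t[17] = 15,  t[18] = 51,  t[19] = 20,  t[20] = 9,  t[21] = 7,  t[22] = 12,  t[23] = 29,  t[24] = 16,  t[25] = 19,  t[26] = 41,  t[27] = 45,  t[28] = 35,  t[29] = 1.
Since t[29] = t[0] = 1, the sequence is periodic with period 29.
So t[7761] = t[0 + ((7761-0) mod 29)] = t[18] = 51.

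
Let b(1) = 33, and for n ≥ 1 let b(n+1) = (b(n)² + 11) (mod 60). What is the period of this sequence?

6

Computing terms: b(1) = 33; b(2) = 20; b(3) = 51; b(4) = 32; b(5) = 15; b(6) = 56; b(7) = 27; b(8) = 20.
Since b(8) = b(2) = 20, the sequence is eventually periodic: after a pre-period of length 1 it cycles with period 6.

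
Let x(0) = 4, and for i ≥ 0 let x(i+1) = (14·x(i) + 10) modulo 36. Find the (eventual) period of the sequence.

6

Listing terms: x(0) = 4; x(1) = 30; x(2) = 34; x(3) = 18; x(4) = 10; x(5) = 6; x(6) = 22; x(7) = 30.
Since x(7) = x(1) = 30, the sequence is eventually periodic: after a pre-period of length 1 it cycles with period 6.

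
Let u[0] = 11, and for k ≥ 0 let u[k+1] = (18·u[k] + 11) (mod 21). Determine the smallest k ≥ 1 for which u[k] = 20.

1

Listing terms: u[0] = 11; u[1] = 20; u[2] = 14; u[3] = 11.
The sequence repeats with period 3.
The value 20 first appears (with k ≥ 1) at u[1].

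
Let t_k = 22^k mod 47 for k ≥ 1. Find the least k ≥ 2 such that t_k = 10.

21

Listing terms: t_1 = 22, t_2 = 14, t_3 = 26, t_4 = 8, t_5 = 35, t_6 = 18, t_7 = 20, t_8 = 17, t_9 = 45, t_{10} = 3, t_{11} = 19, t_{12} = 42, t_{13} = 31, t_{14} = 24, t_{15} = 11, t_{16} = 7, t_{17} = 13, t_{18} = 4, t_{19} = 41, t_{20} = 9, t_{21} = 10, t_{22} = 32, t_{23} = 46, t_{24} = 25, t_{25} = 33, t_{26} = 21, t_{27} = 39, t_{28} = 12, t_{29} = 29, t_{30} = 27, t_{31} = 30, t_{32} = 2, t_{33} = 44, t_{34} = 28, t_{35} = 5, t_{36} = 16, t_{37} = 23, t_{38} = 36, t_{39} = 40, t_{40} = 34, t_{41} = 43, t_{42} = 6, t_{43} = 38, t_{44} = 37, t_{45} = 15, t_{46} = 1, t_{47} = 22.
Since t_{47} = t_1 = 22, the sequence is periodic with period 46.
The value 10 first appears (with k ≥ 2) at t_{21}.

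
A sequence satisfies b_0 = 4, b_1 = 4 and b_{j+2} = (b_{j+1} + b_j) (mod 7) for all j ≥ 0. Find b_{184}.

3

b_0 = 4,  b_1 = 4,  b_2 = 1,  b_3 = 5,  b_4 = 6,  b_5 = 4,  b_6 = 3,  b_7 = 0,  b_8 = 3,  b_9 = 3,  b_{10} = 6,  b_{11} = 2,  b_{12} = 1,  b_{13} = 3,  b_{14} = 4,  b_{15} = 0,  b_{16} = 4,  b_{17} = 4.
Since (b_{16}, b_{17}) = (b_0, b_1) = (4, 4) (two consecutive terms determine the rest), the sequence is periodic with period 16.
So b_{184} = b_{0 + ((184-0) mod 16)} = b_8 = 3.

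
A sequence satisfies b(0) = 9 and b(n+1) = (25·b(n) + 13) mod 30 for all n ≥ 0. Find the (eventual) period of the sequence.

b(0) = 9; b(1) = 28; b(2) = 23; b(3) = 18; b(4) = 13; b(5) = 8; b(6) = 3; b(7) = 28.
Since b(7) = b(1) = 28, the sequence is eventually periodic: after a pre-period of length 1 it cycles with period 6.

6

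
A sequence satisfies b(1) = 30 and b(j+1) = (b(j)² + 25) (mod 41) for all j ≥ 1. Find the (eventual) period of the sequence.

Computing terms: b(1) = 30; b(2) = 23; b(3) = 21; b(4) = 15; b(5) = 4; b(6) = 0; b(7) = 25; b(8) = 35; b(9) = 20; b(10) = 15.
Since b(10) = b(4) = 15, the sequence is eventually periodic: after a pre-period of length 3 it cycles with period 6.

6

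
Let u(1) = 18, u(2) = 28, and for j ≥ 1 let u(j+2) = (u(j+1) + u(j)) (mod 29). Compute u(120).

15

Computing terms: u(1) = 18,  u(2) = 28,  u(3) = 17,  u(4) = 16,  u(5) = 4,  u(6) = 20,  u(7) = 24,  u(8) = 15,  u(9) = 10,  u(10) = 25,  u(11) = 6,  u(12) = 2,  u(13) = 8,  u(14) = 10,  u(15) = 18,  u(16) = 28.
Since (u(15), u(16)) = (u(1), u(2)) = (18, 28) (two consecutive terms determine the rest), the sequence is periodic with period 14.
So u(120) = u(1 + ((120-1) mod 14)) = u(8) = 15.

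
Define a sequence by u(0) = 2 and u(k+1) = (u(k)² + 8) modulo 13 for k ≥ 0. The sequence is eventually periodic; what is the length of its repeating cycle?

3

Listing terms: u(0) = 2,  u(1) = 12,  u(2) = 9,  u(3) = 11,  u(4) = 12.
Since u(4) = u(1) = 12, the sequence is eventually periodic: after a pre-period of length 1 it cycles with period 3.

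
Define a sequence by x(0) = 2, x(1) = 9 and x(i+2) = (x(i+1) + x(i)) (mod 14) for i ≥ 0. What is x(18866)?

11

Computing terms: x(0) = 2,  x(1) = 9,  x(2) = 11,  x(3) = 6,  x(4) = 3,  x(5) = 9,  x(6) = 12,  x(7) = 7,  x(8) = 5,  x(9) = 12,  x(10) = 3,  x(11) = 1,  x(12) = 4,  x(13) = 5,  x(14) = 9,  x(15) = 0,  x(16) = 9,  x(17) = 9,  x(18) = 4,  x(19) = 13,  x(20) = 3,  x(21) = 2,  x(22) = 5,  x(23) = 7,  x(24) = 12,  x(25) = 5,  x(26) = 3,  x(27) = 8,  x(28) = 11,  x(29) = 5,  x(30) = 2,  x(31) = 7,  x(32) = 9,  x(33) = 2,  x(34) = 11,  x(35) = 13,  x(36) = 10,  x(37) = 9,  x(38) = 5,  x(39) = 0,  x(40) = 5,  x(41) = 5,  x(42) = 10,  x(43) = 1,  x(44) = 11,  x(45) = 12,  x(46) = 9,  x(47) = 7,  x(48) = 2,  x(49) = 9.
Since (x(48), x(49)) = (x(0), x(1)) = (2, 9) (two consecutive terms determine the rest), the sequence is periodic with period 48.
So x(18866) = x(0 + ((18866-0) mod 48)) = x(2) = 11.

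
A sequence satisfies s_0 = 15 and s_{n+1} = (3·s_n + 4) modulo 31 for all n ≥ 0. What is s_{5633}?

Listing terms: s_0 = 15, s_1 = 18, s_2 = 27, s_3 = 23, s_4 = 11, s_5 = 6, s_6 = 22, s_7 = 8, s_8 = 28, s_9 = 26, s_{10} = 20, s_{11} = 2, s_{12} = 10, s_{13} = 3, s_{14} = 13, s_{15} = 12, s_{16} = 9, s_{17} = 0, s_{18} = 4, s_{19} = 16, s_{20} = 21, s_{21} = 5, s_{22} = 19, s_{23} = 30, s_{24} = 1, s_{25} = 7, s_{26} = 25, s_{27} = 17, s_{28} = 24, s_{29} = 14, s_{30} = 15.
The sequence repeats with period 30.
So s_{5633} = s_{0 + ((5633-0) mod 30)} = s_{23} = 30.

30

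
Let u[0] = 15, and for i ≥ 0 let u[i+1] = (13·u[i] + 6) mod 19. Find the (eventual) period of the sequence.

Listing terms: u[0] = 15, u[1] = 11, u[2] = 16, u[3] = 5, u[4] = 14, u[5] = 17, u[6] = 18, u[7] = 12, u[8] = 10, u[9] = 3, u[10] = 7, u[11] = 2, u[12] = 13, u[13] = 4, u[14] = 1, u[15] = 0, u[16] = 6, u[17] = 8, u[18] = 15.
The sequence repeats with period 18.

18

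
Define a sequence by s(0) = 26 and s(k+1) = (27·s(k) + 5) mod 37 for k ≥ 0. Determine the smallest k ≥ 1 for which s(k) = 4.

1

Listing terms: s(0) = 26; s(1) = 4; s(2) = 2; s(3) = 22; s(4) = 7; s(5) = 9; s(6) = 26.
Since s(6) = s(0) = 26, the sequence is periodic with period 6.
The value 4 first appears (with k ≥ 1) at s(1).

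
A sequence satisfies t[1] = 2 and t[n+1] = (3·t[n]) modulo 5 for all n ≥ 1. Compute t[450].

t[1] = 2,  t[2] = 1,  t[3] = 3,  t[4] = 4,  t[5] = 2.
Since t[5] = t[1] = 2, the sequence is periodic with period 4.
So t[450] = t[1 + ((450-1) mod 4)] = t[2] = 1.

1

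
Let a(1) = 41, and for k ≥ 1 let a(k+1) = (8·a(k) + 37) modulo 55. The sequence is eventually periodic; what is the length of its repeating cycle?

We have a(1) = 41, a(2) = 35, a(3) = 42, a(4) = 43, a(5) = 51, a(6) = 5, a(7) = 22, a(8) = 48, a(9) = 36, a(10) = 50, a(11) = 52, a(12) = 13, a(13) = 31, a(14) = 10, a(15) = 7, a(16) = 38, a(17) = 11, a(18) = 15, a(19) = 47, a(20) = 28, a(21) = 41.
Since a(21) = a(1) = 41, the sequence is periodic with period 20.

20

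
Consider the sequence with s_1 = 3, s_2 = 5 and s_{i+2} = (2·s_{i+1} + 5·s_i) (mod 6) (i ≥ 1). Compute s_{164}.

5

We have s_1 = 3,  s_2 = 5,  s_3 = 1,  s_4 = 3,  s_5 = 5.
The sequence repeats with period 3.
So s_{164} = s_{1 + ((164-1) mod 3)} = s_2 = 5.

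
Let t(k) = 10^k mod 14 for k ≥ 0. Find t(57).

6

t(0) = 1, t(1) = 10, t(2) = 2, t(3) = 6, t(4) = 4, t(5) = 12, t(6) = 8, t(7) = 10.
Since t(7) = t(1) = 10, the sequence is eventually periodic: after a pre-period of length 1 it cycles with period 6.
For k ≥ 1, t(k) depends only on (k - 1) mod 6. (57 - 1) mod 6 = 2, so t(57) = t(3) = 6.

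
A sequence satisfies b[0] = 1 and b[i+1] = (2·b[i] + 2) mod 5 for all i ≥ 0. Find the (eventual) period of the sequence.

4

Listing terms: b[0] = 1; b[1] = 4; b[2] = 0; b[3] = 2; b[4] = 1.
Since b[4] = b[0] = 1, the sequence is periodic with period 4.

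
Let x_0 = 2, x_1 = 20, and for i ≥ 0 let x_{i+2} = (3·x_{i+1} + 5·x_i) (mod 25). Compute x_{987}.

x_0 = 2,  x_1 = 20,  x_2 = 20,  x_3 = 10,  x_4 = 5,  x_5 = 15,  x_6 = 20,  x_7 = 10.
Since (x_6, x_7) = (x_2, x_3) = (20, 10) (two consecutive terms determine the rest), the sequence is eventually periodic: after a pre-period of length 2 it cycles with period 4.
For i ≥ 2, x_i depends only on (i - 2) mod 4. (987 - 2) mod 4 = 1, so x_{987} = x_3 = 10.

10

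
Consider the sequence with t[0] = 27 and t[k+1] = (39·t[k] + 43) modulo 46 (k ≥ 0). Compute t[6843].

t[0] = 27; t[1] = 38; t[2] = 7; t[3] = 40; t[4] = 39; t[5] = 0; t[6] = 43; t[7] = 18; t[8] = 9; t[9] = 26; t[10] = 45; t[11] = 4; t[12] = 15; t[13] = 30; t[14] = 17; t[15] = 16; t[16] = 23; t[17] = 20; t[18] = 41; t[19] = 32; t[20] = 3; t[21] = 22; t[22] = 27.
The sequence repeats with period 22.
So t[6843] = t[0 + ((6843-0) mod 22)] = t[1] = 38.

38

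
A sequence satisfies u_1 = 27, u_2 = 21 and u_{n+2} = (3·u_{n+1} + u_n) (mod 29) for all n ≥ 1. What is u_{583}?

Computing terms: u_1 = 27, u_2 = 21, u_3 = 3, u_4 = 1, u_5 = 6, u_6 = 19, u_7 = 5, u_8 = 5, u_9 = 20, u_{10} = 7, u_{11} = 12, u_{12} = 14, u_{13} = 25, u_{14} = 2, u_{15} = 2, u_{16} = 8, u_{17} = 26, u_{18} = 28, u_{19} = 23, u_{20} = 10, u_{21} = 24, u_{22} = 24, u_{23} = 9, u_{24} = 22, u_{25} = 17, u_{26} = 15, u_{27} = 4, u_{28} = 27, u_{29} = 27, u_{30} = 21.
The sequence repeats with period 28.
So u_{583} = u_{1 + ((583-1) mod 28)} = u_{23} = 9.

9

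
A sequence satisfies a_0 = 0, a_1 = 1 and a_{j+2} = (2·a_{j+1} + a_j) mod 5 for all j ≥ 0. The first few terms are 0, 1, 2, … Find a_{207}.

Computing terms: a_0 = 0,  a_1 = 1,  a_2 = 2,  a_3 = 0,  a_4 = 2,  a_5 = 4,  a_6 = 0,  a_7 = 4,  a_8 = 3,  a_9 = 0,  a_{10} = 3,  a_{11} = 1,  a_{12} = 0,  a_{13} = 1.
The sequence repeats with period 12.
So a_{207} = a_{0 + ((207-0) mod 12)} = a_3 = 0.

0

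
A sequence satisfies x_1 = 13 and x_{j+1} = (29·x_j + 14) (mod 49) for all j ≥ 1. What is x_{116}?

20

Listing terms: x_1 = 13,  x_2 = 48,  x_3 = 34,  x_4 = 20,  x_5 = 6,  x_6 = 41,  x_7 = 27,  x_8 = 13.
Since x_8 = x_1 = 13, the sequence is periodic with period 7.
So x_{116} = x_{1 + ((116-1) mod 7)} = x_4 = 20.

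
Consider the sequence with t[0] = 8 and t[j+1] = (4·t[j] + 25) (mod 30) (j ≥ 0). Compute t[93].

t[0] = 8, t[1] = 27, t[2] = 13, t[3] = 17, t[4] = 3, t[5] = 7, t[6] = 23, t[7] = 27.
Since t[7] = t[1] = 27, the sequence is eventually periodic: after a pre-period of length 1 it cycles with period 6.
For j ≥ 1, t[j] depends only on (j - 1) mod 6. (93 - 1) mod 6 = 2, so t[93] = t[3] = 17.

17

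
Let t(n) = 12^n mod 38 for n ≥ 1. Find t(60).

20

Computing terms: t(1) = 12, t(2) = 30, t(3) = 18, t(4) = 26, t(5) = 8, t(6) = 20, t(7) = 12.
The sequence repeats with period 6.
So t(60) = t(1 + ((60-1) mod 6)) = t(6) = 20.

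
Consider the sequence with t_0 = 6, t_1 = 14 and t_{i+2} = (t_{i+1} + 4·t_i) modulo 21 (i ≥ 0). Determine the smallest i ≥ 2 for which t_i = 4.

13

Computing terms: t_0 = 6, t_1 = 14, t_2 = 17, t_3 = 10, t_4 = 15, t_5 = 13, t_6 = 10, t_7 = 20, t_8 = 18, t_9 = 14, t_{10} = 2, t_{11} = 16, t_{12} = 3, t_{13} = 4, t_{14} = 16, t_{15} = 11, t_{16} = 12, t_{17} = 14, t_{18} = 20, t_{19} = 13, t_{20} = 9, t_{21} = 19, t_{22} = 13, t_{23} = 5, t_{24} = 15, t_{25} = 14, t_{26} = 11, t_{27} = 4, t_{28} = 6, t_{29} = 1, t_{30} = 4, t_{31} = 8, t_{32} = 3, t_{33} = 14, t_{34} = 5, t_{35} = 19, t_{36} = 18, t_{37} = 10, t_{38} = 19, t_{39} = 17, t_{40} = 9, t_{41} = 14, t_{42} = 8, t_{43} = 1, t_{44} = 12, t_{45} = 16, t_{46} = 1, t_{47} = 2, t_{48} = 6, t_{49} = 14.
The sequence repeats with period 48.
The value 4 first appears (with i ≥ 2) at t_{13}.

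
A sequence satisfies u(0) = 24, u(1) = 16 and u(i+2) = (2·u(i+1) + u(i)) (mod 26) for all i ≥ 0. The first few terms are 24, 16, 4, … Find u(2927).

u(0) = 24; u(1) = 16; u(2) = 4; u(3) = 24; u(4) = 0; u(5) = 24; u(6) = 22; u(7) = 16; u(8) = 2; u(9) = 20; u(10) = 16; u(11) = 0; u(12) = 16; u(13) = 6; u(14) = 2; u(15) = 10; u(16) = 22; u(17) = 2; u(18) = 0; u(19) = 2; u(20) = 4; u(21) = 10; u(22) = 24; u(23) = 6; u(24) = 10; u(25) = 0; u(26) = 10; u(27) = 20; u(28) = 24; u(29) = 16.
Since (u(28), u(29)) = (u(0), u(1)) = (24, 16) (two consecutive terms determine the rest), the sequence is periodic with period 28.
So u(2927) = u(0 + ((2927-0) mod 28)) = u(15) = 10.

10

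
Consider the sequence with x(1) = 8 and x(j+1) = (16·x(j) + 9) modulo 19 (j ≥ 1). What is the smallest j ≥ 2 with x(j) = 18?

x(1) = 8; x(2) = 4; x(3) = 16; x(4) = 18; x(5) = 12; x(6) = 11; x(7) = 14; x(8) = 5; x(9) = 13; x(10) = 8.
Since x(10) = x(1) = 8, the sequence is periodic with period 9.
The value 18 first appears (with j ≥ 2) at x(4).

4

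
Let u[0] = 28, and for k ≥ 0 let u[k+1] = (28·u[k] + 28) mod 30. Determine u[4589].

12

Listing terms: u[0] = 28; u[1] = 2; u[2] = 24; u[3] = 10; u[4] = 8; u[5] = 12; u[6] = 4; u[7] = 20; u[8] = 18; u[9] = 22; u[10] = 14; u[11] = 0; u[12] = 28.
Since u[12] = u[0] = 28, the sequence is periodic with period 12.
So u[4589] = u[0 + ((4589-0) mod 12)] = u[5] = 12.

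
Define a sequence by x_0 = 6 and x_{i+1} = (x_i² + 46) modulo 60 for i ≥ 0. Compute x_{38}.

x_0 = 6,  x_1 = 22,  x_2 = 50,  x_3 = 26,  x_4 = 2,  x_5 = 50.
Since x_5 = x_2 = 50, the sequence is eventually periodic: after a pre-period of length 2 it cycles with period 3.
For i ≥ 2, x_i depends only on (i - 2) mod 3. (38 - 2) mod 3 = 0, so x_{38} = x_2 = 50.

50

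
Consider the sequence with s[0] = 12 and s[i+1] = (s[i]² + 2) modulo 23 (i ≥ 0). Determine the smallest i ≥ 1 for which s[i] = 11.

3

Computing terms: s[0] = 12, s[1] = 8, s[2] = 20, s[3] = 11, s[4] = 8.
Since s[4] = s[1] = 8, the sequence is eventually periodic: after a pre-period of length 1 it cycles with period 3.
The value 11 first appears (with i ≥ 1) at s[3].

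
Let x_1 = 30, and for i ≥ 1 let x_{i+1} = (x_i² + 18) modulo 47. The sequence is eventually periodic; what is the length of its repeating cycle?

Computing terms: x_1 = 30, x_2 = 25, x_3 = 32, x_4 = 8, x_5 = 35, x_6 = 21, x_7 = 36, x_8 = 45, x_9 = 22, x_{10} = 32.
Since x_{10} = x_3 = 32, the sequence is eventually periodic: after a pre-period of length 2 it cycles with period 7.

7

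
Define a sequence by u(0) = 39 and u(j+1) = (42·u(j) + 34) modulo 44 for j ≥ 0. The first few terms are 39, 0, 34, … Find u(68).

10

We have u(0) = 39,  u(1) = 0,  u(2) = 34,  u(3) = 10,  u(4) = 14,  u(5) = 6,  u(6) = 22,  u(7) = 34.
Since u(7) = u(2) = 34, the sequence is eventually periodic: after a pre-period of length 2 it cycles with period 5.
For j ≥ 2, u(j) depends only on (j - 2) mod 5. (68 - 2) mod 5 = 1, so u(68) = u(3) = 10.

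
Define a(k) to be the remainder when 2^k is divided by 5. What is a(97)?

2

We have a(0) = 1; a(1) = 2; a(2) = 4; a(3) = 3; a(4) = 1.
Since a(4) = a(0) = 1, the sequence is periodic with period 4.
(97 - 0) mod 4 = 1, so a(97) = a(1) = 2.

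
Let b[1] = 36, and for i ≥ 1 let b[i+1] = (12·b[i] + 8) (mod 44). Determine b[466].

b[1] = 36,  b[2] = 0,  b[3] = 8,  b[4] = 16,  b[5] = 24,  b[6] = 32,  b[7] = 40,  b[8] = 4,  b[9] = 12,  b[10] = 20,  b[11] = 28,  b[12] = 36.
The sequence repeats with period 11.
(466 - 1) mod 11 = 3, so b[466] = b[4] = 16.

16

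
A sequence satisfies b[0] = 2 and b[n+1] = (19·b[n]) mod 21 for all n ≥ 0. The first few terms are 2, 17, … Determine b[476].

8

b[0] = 2,  b[1] = 17,  b[2] = 8,  b[3] = 5,  b[4] = 11,  b[5] = 20,  b[6] = 2.
Since b[6] = b[0] = 2, the sequence is periodic with period 6.
(476 - 0) mod 6 = 2, so b[476] = b[2] = 8.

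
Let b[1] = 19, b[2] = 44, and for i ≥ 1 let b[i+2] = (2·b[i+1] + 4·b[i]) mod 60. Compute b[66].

44

b[1] = 19, b[2] = 44, b[3] = 44, b[4] = 24, b[5] = 44, b[6] = 4, b[7] = 4, b[8] = 24, b[9] = 4, b[10] = 44, b[11] = 44.
Since (b[10], b[11]) = (b[2], b[3]) = (44, 44) (two consecutive terms determine the rest), the sequence is eventually periodic: after a pre-period of length 1 it cycles with period 8.
For i ≥ 2, b[i] depends only on (i - 2) mod 8. (66 - 2) mod 8 = 0, so b[66] = b[2] = 44.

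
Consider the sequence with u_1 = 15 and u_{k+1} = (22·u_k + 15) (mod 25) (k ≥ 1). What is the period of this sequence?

4

We have u_1 = 15,  u_2 = 20,  u_3 = 5,  u_4 = 0,  u_5 = 15.
Since u_5 = u_1 = 15, the sequence is periodic with period 4.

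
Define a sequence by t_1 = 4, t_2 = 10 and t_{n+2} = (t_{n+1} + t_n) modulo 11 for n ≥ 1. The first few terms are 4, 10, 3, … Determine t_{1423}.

t_1 = 4, t_2 = 10, t_3 = 3, t_4 = 2, t_5 = 5, t_6 = 7, t_7 = 1, t_8 = 8, t_9 = 9, t_{10} = 6, t_{11} = 4, t_{12} = 10.
The sequence repeats with period 10.
So t_{1423} = t_{1 + ((1423-1) mod 10)} = t_3 = 3.

3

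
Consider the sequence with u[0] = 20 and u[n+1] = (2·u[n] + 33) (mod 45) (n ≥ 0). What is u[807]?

31

u[0] = 20, u[1] = 28, u[2] = 44, u[3] = 31, u[4] = 5, u[5] = 43, u[6] = 29, u[7] = 1, u[8] = 35, u[9] = 13, u[10] = 14, u[11] = 16, u[12] = 20.
Since u[12] = u[0] = 20, the sequence is periodic with period 12.
So u[807] = u[0 + ((807-0) mod 12)] = u[3] = 31.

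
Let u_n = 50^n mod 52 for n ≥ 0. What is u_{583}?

We have u_0 = 1, u_1 = 50, u_2 = 4, u_3 = 44, u_4 = 16, u_5 = 20, u_6 = 12, u_7 = 28, u_8 = 48, u_9 = 8, u_{10} = 36, u_{11} = 32, u_{12} = 40, u_{13} = 24, u_{14} = 4.
Since u_{14} = u_2 = 4, the sequence is eventually periodic: after a pre-period of length 2 it cycles with period 12.
For n ≥ 2, u_n depends only on (n - 2) mod 12. (583 - 2) mod 12 = 5, so u_{583} = u_7 = 28.

28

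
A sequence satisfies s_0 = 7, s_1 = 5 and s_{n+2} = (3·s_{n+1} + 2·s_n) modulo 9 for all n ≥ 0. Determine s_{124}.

Computing terms: s_0 = 7; s_1 = 5; s_2 = 2; s_3 = 7; s_4 = 7; s_5 = 8; s_6 = 2; s_7 = 4; s_8 = 7; s_9 = 2; s_{10} = 2; s_{11} = 1; s_{12} = 7; s_{13} = 5.
The sequence repeats with period 12.
(124 - 0) mod 12 = 4, so s_{124} = s_4 = 7.

7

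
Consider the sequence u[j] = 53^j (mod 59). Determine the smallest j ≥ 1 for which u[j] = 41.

27

u[0] = 1,  u[1] = 53,  u[2] = 36,  u[3] = 20,  u[4] = 57,  u[5] = 12,  u[6] = 46,  u[7] = 19,  u[8] = 4,  u[9] = 35,  u[10] = 26,  u[11] = 21,  u[12] = 51,  u[13] = 48,  u[14] = 7,  u[15] = 17,  u[16] = 16,  u[17] = 22,  u[18] = 45,  u[19] = 25,  u[20] = 27,  u[21] = 15,  u[22] = 28,  u[23] = 9,  u[24] = 5,  u[25] = 29,  u[26] = 3,  u[27] = 41,  u[28] = 49,  u[29] = 1.
The sequence repeats with period 29.
The value 41 first appears (with j ≥ 1) at u[27].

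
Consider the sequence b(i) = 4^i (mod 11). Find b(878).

Listing terms: b(1) = 4; b(2) = 5; b(3) = 9; b(4) = 3; b(5) = 1; b(6) = 4.
Since b(6) = b(1) = 4, the sequence is periodic with period 5.
(878 - 1) mod 5 = 2, so b(878) = b(3) = 9.

9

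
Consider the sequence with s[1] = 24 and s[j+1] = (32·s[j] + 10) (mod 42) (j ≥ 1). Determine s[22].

10

Computing terms: s[1] = 24,  s[2] = 22,  s[3] = 0,  s[4] = 10,  s[5] = 36,  s[6] = 28,  s[7] = 24.
The sequence repeats with period 6.
So s[22] = s[1 + ((22-1) mod 6)] = s[4] = 10.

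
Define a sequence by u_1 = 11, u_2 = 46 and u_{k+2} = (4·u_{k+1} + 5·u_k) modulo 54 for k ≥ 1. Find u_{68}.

28

Listing terms: u_1 = 11, u_2 = 46, u_3 = 23, u_4 = 52, u_5 = 53, u_6 = 40, u_7 = 47, u_8 = 10, u_9 = 5, u_{10} = 16, u_{11} = 35, u_{12} = 4, u_{13} = 29, u_{14} = 28, u_{15} = 41, u_{16} = 34, u_{17} = 17, u_{18} = 22, u_{19} = 11, u_{20} = 46.
The sequence repeats with period 18.
(68 - 1) mod 18 = 13, so u_{68} = u_{14} = 28.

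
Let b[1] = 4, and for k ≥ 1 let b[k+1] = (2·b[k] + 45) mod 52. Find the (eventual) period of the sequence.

12

Listing terms: b[1] = 4,  b[2] = 1,  b[3] = 47,  b[4] = 35,  b[5] = 11,  b[6] = 15,  b[7] = 23,  b[8] = 39,  b[9] = 19,  b[10] = 31,  b[11] = 3,  b[12] = 51,  b[13] = 43,  b[14] = 27,  b[15] = 47.
Since b[15] = b[3] = 47, the sequence is eventually periodic: after a pre-period of length 2 it cycles with period 12.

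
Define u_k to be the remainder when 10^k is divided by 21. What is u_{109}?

10

Computing terms: u_1 = 10,  u_2 = 16,  u_3 = 13,  u_4 = 4,  u_5 = 19,  u_6 = 1,  u_7 = 10.
The sequence repeats with period 6.
(109 - 1) mod 6 = 0, so u_{109} = u_1 = 10.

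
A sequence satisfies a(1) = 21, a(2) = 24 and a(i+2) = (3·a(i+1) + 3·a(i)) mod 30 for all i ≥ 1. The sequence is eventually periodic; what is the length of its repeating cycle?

12

Listing terms: a(1) = 21,  a(2) = 24,  a(3) = 15,  a(4) = 27,  a(5) = 6,  a(6) = 9,  a(7) = 15,  a(8) = 12,  a(9) = 21,  a(10) = 9,  a(11) = 0,  a(12) = 27,  a(13) = 21,  a(14) = 24.
The sequence repeats with period 12.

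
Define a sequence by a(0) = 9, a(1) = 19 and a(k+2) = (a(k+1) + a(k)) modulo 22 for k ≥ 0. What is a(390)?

a(0) = 9; a(1) = 19; a(2) = 6; a(3) = 3; a(4) = 9; a(5) = 12; a(6) = 21; a(7) = 11; a(8) = 10; a(9) = 21; a(10) = 9; a(11) = 8; a(12) = 17; a(13) = 3; a(14) = 20; a(15) = 1; a(16) = 21; a(17) = 0; a(18) = 21; a(19) = 21; a(20) = 20; a(21) = 19; a(22) = 17; a(23) = 14; a(24) = 9; a(25) = 1; a(26) = 10; a(27) = 11; a(28) = 21; a(29) = 10; a(30) = 9; a(31) = 19.
Since (a(30), a(31)) = (a(0), a(1)) = (9, 19) (two consecutive terms determine the rest), the sequence is periodic with period 30.
So a(390) = a(0 + ((390-0) mod 30)) = a(0) = 9.

9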